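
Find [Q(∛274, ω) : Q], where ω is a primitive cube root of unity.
[Q(∛274, ω) : Q] = 6

[Q(∛274):Q] = 3 (min poly x^3 - 274, irreducible since 274 is not a perfect cube). [Q(ω):Q] = 2 (min poly x^2 + x + 1). Since Q(∛274) ⊂ R and ω ∉ R, we have ω ∉ Q(∛274), so x^2 + x + 1 remains irreducible over Q(∛274) and [Q(∛274, ω) : Q(∛274)] = 2. By the tower law, [Q(∛274, ω) : Q] = 3 · 2 = 6. (In fact Q(∛274, ω) is the splitting field of x^3 - 274 over Q.)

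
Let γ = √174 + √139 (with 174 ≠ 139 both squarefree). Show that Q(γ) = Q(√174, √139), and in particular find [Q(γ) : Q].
[Q(γ) : Q] = 4 (equivalently, Q(γ) = Q(√174, √139))

Obviously Q(γ) ⊆ Q(√174, √139), and [Q(√174, √139):Q] = 4 (since 174, 139 are distinct squarefree integers > 1 with 24186 not a perfect square). To show equality we compute the minimal polynomial of γ. From γ = √174 + √139: γ^2 = 174 + 2√(24186) + 139 = 313 + 2√(24186), so γ^2 - 313 = 2√(24186); squaring, (γ^2 - 313)^2 = 4·24186, i.e. γ^4 - 626γ^2 + 97969 - 96744 = 0, i.e. γ^4 - 626γ^2 + 1225 = 0. So γ is a root of x^4 - 626x^2 + 1225. This polynomial is irreducible over Q: it has no rational root (each ±√174 ± √139 is irrational), and any factorization into two quadratics over Q would force √(24186) ∈ Q (pairing opposite roots) or √174, √139 ∈ Q (other pairings), all impossible. Hence [Q(γ):Q] = 4 = [Q(√174, √139):Q], so Q(γ) = Q(√174, √139).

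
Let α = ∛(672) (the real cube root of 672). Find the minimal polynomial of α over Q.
m_α(x) = x^3 - 672

α satisfies α^3 = 672, so x^3 - 672 annihilates α. By the rational root test, a rational root p/q (in lowest terms) of x^3 - 672 would satisfy p^3 = 672 q^3, forcing q = 1 and p^3 = 672; but 672 is not a perfect cube, contradiction. A monic cubic over Q with no rational root is irreducible (any nontrivial factorization would include a linear factor). Hence x^3 - 672 is the minimal polynomial of α, and in particular [Q(α):Q] = 3.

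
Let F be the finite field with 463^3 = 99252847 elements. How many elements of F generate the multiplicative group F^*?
There are φ(99252846) = 24416640 primitive elements

F_q^* is cyclic of order q - 1 = 99252846. A cyclic group of order m has exactly φ(m) generators. Here m = 99252846 = 2 · 3^2 · 7 · 11 · 19 · 3769, so the number of primitive elements is φ(99252846) = 24416640.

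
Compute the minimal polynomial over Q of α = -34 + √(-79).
m_α(x) = x^2 + 68x + 1235

From α + 34 = √(-79), squaring gives (α + 34)^2 = -79, i.e. α^2 + 68α + 1156 = -79, so α^2 + 68α + 1235 = 0. The discriminant of x^2 + 68x + 1235 is (68)^2 - 4·(1235) = 4624 - 4940 = -316, and 4·(-79) is not a perfect square in Q since -79 is squarefree and ≠ 1. Hence x^2 + 68x + 1235 is irreducible over Q and is the minimal polynomial of α.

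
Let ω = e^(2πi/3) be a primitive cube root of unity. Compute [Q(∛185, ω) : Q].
[Q(∛185, ω) : Q] = 6

[Q(∛185):Q] = 3 (min poly x^3 - 185, irreducible since 185 is not a perfect cube). [Q(ω):Q] = 2 (min poly x^2 + x + 1). Since Q(∛185) ⊂ R and ω ∉ R, we have ω ∉ Q(∛185), so x^2 + x + 1 remains irreducible over Q(∛185) and [Q(∛185, ω) : Q(∛185)] = 2. By the tower law, [Q(∛185, ω) : Q] = 3 · 2 = 6. (In fact Q(∛185, ω) is the splitting field of x^3 - 185 over Q.)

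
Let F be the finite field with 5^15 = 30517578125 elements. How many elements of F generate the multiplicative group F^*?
There are φ(30517578124) = 13154400000 primitive elements

F_q^* is cyclic of order q - 1 = 30517578124. A cyclic group of order m has exactly φ(m) generators. Here m = 30517578124 = 2^2 · 11 · 31 · 71 · 181 · 1741, so the number of primitive elements is φ(30517578124) = 13154400000.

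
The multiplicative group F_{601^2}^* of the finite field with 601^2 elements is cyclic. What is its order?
|F_{601^2}^*| = 361200

F_{601^2} has 601^2 = 361201 elements; its multiplicative group consists of all nonzero elements, so |F_{601^2}^*| = 361201 - 1 = 361200. (It is cyclic since any finite subgroup of the multiplicative group of a field is cyclic.)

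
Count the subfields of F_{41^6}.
F_{41^6} has 4 subfields

The subfields of F_{p^n} are exactly the fields F_{p^d} for d | n (each is the fixed field of the unique index-d subgroup of Gal(F_{p^n}/F_p) ≅ Z/nZ). The divisors of n = 6 are {1, 2, 3, 6}, giving 4 subfields: F_{41^1}, F_{41^2}, F_{41^3}, F_{41^6}.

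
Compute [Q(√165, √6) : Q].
[Q(√165, √6) : Q] = 4

[Q(√165):Q] = 2 (min poly x^2 - 165, irreducible since 165 is squarefree > 1). For the top step, suppose √6 ∈ Q(√165), say √6 = c + d√165 with c, d ∈ Q. Squaring: 6 = c^2 + 165d^2 + 2cd√165. Since √165 ∉ Q this forces 2cd = 0. If d = 0 then √6 = c ∈ Q, contradicting 6 squarefree > 1. If c = 0 then 6 = 165d^2, so 165·6 = (165d)^2 is a perfect square in Q — but 165·6 = 990 is not a perfect square (since 165 and 6 are distinct squarefree integers). Contradiction. Hence √6 ∉ Q(√165), so x^2 - 6 stays irreducible over Q(√165) and [Q(√165, √6) : Q(√165)] = 2. By the tower law, [Q(√165, √6) : Q] = 2 · 2 = 4.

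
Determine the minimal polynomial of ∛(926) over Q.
m_α(x) = x^3 - 926

α satisfies α^3 = 926, so x^3 - 926 annihilates α. By the rational root test, a rational root p/q (in lowest terms) of x^3 - 926 would satisfy p^3 = 926 q^3, forcing q = 1 and p^3 = 926; but 926 is not a perfect cube, contradiction. A monic cubic over Q with no rational root is irreducible (any nontrivial factorization would include a linear factor). Hence x^3 - 926 is the minimal polynomial of α, and in particular [Q(α):Q] = 3.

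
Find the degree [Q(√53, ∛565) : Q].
[Q(√53, ∛565) : Q] = 6

Let L = Q(√53, ∛565). Since Q(√53) ⊂ L and [Q(√53):Q] = 2, the tower law gives 2 | [L:Q]. Likewise Q(∛565) ⊂ L with [Q(∛565):Q] = 3 (because 565 is not a perfect cube), so 3 | [L:Q]. As gcd(2,3) = 1, [L:Q] is divisible by 6. Conversely L is generated over Q by √53 and ∛565, so [L:Q] ≤ 2·3 = 6. Therefore [Q(√53, ∛565) : Q] = 6.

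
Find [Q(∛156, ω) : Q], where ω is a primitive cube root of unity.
[Q(∛156, ω) : Q] = 6

[Q(∛156):Q] = 3 (min poly x^3 - 156, irreducible since 156 is not a perfect cube). [Q(ω):Q] = 2 (min poly x^2 + x + 1). Since Q(∛156) ⊂ R and ω ∉ R, we have ω ∉ Q(∛156), so x^2 + x + 1 remains irreducible over Q(∛156) and [Q(∛156, ω) : Q(∛156)] = 2. By the tower law, [Q(∛156, ω) : Q] = 3 · 2 = 6. (In fact Q(∛156, ω) is the splitting field of x^3 - 156 over Q.)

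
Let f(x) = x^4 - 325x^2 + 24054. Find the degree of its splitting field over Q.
[K : Q] = 4

Solving the quadratic in x^2: x^2 = (325 ± √(325^2 - 4·24054))/2 = (325 ± √9409)/2 = (325 ± 97)/2, giving x^2 = 211 or x^2 = 114. So f(x) = (x^2 - 211)(x^2 - 114) and the roots of f are ±√211, ±√114. Hence the splitting field is K = Q(√211, √114). Since 211 and 114 are distinct squarefree integers > 1, their product 24054 is not a perfect square, so √114 ∉ Q(√211). By the tower law [K:Q] = [Q(√211,√114):Q(√211)] · [Q(√211):Q] = 2 · 2 = 4.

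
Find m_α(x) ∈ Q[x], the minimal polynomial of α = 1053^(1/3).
m_α(x) = x^3 - 1053

α satisfies α^3 = 1053, so x^3 - 1053 annihilates α. By the rational root test, a rational root p/q (in lowest terms) of x^3 - 1053 would satisfy p^3 = 1053 q^3, forcing q = 1 and p^3 = 1053; but 1053 is not a perfect cube, contradiction. A monic cubic over Q with no rational root is irreducible (any nontrivial factorization would include a linear factor). Hence x^3 - 1053 is the minimal polynomial of α, and in particular [Q(α):Q] = 3.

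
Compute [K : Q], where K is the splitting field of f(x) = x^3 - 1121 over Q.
[K : Q] = 6

The roots of x^3 - 1121 are ∛1121, ω∛1121, ω^2∛1121 where ω = e^(2πi/3) is a primitive cube root of unity, so K = Q(∛1121, ω). Now [Q(∛1121):Q] = 3 (since 1121 is not a perfect cube, x^3 - 1121 is irreducible) and [Q(ω):Q] = 2. Both 2 and 3 divide [K:Q], and [K:Q] ≤ 3·2 = 6, so [K:Q] = 6. (Equivalently: Q(∛1121) ⊂ R but ω ∉ R, so [K : Q(∛1121)] = 2.)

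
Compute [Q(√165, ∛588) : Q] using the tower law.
[Q(√165, ∛588) : Q] = 6

Let L = Q(√165, ∛588). Since Q(√165) ⊂ L and [Q(√165):Q] = 2, the tower law gives 2 | [L:Q]. Likewise Q(∛588) ⊂ L with [Q(∛588):Q] = 3 (because 588 is not a perfect cube), so 3 | [L:Q]. As gcd(2,3) = 1, [L:Q] is divisible by 6. Conversely L is generated over Q by √165 and ∛588, so [L:Q] ≤ 2·3 = 6. Therefore [Q(√165, ∛588) : Q] = 6.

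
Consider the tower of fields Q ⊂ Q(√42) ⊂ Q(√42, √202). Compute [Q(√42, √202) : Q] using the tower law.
[Q(√42, √202) : Q] = 4

[Q(√42):Q] = 2 (min poly x^2 - 42, irreducible since 42 is squarefree > 1). For the top step, suppose √202 ∈ Q(√42), say √202 = c + d√42 with c, d ∈ Q. Squaring: 202 = c^2 + 42d^2 + 2cd√42. Since √42 ∉ Q this forces 2cd = 0. If d = 0 then √202 = c ∈ Q, contradicting 202 squarefree > 1. If c = 0 then 202 = 42d^2, so 42·202 = (42d)^2 is a perfect square in Q — but 42·202 = 8484 is not a perfect square (since 42 and 202 are distinct squarefree integers). Contradiction. Hence √202 ∉ Q(√42), so x^2 - 202 stays irreducible over Q(√42) and [Q(√42, √202) : Q(√42)] = 2. By the tower law, [Q(√42, √202) : Q] = 2 · 2 = 4.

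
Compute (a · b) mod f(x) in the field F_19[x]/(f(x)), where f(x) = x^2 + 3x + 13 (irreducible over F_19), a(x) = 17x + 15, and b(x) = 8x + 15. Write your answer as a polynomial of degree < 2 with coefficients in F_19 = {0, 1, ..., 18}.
a · b ≡ 5x + 15 (mod f(x))

Multiply in F_19[x]: a(x)·b(x) = (17x + 15)·(8x + 15) = 3x^2 + 14x + 16. This has degree ≥ 2, so divide by f(x) over F_19: 3x^2 + 14x + 16 = (3)·(x^2 + 3x + 13) + (5x + 15). Hence a·b ≡ 5x + 15 (mod f). (F_19[x]/(f) is a field with 19^2 = 361 elements since f is irreducible of degree 2.)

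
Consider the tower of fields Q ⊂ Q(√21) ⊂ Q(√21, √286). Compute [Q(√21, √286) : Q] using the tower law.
[Q(√21, √286) : Q] = 4

[Q(√21):Q] = 2 (min poly x^2 - 21, irreducible since 21 is squarefree > 1). For the top step, suppose √286 ∈ Q(√21), say √286 = c + d√21 with c, d ∈ Q. Squaring: 286 = c^2 + 21d^2 + 2cd√21. Since √21 ∉ Q this forces 2cd = 0. If d = 0 then √286 = c ∈ Q, contradicting 286 squarefree > 1. If c = 0 then 286 = 21d^2, so 21·286 = (21d)^2 is a perfect square in Q — but 21·286 = 6006 is not a perfect square (since 21 and 286 are distinct squarefree integers). Contradiction. Hence √286 ∉ Q(√21), so x^2 - 286 stays irreducible over Q(√21) and [Q(√21, √286) : Q(√21)] = 2. By the tower law, [Q(√21, √286) : Q] = 2 · 2 = 4.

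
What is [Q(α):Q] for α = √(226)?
[Q(α):Q] = 2

[Q(α):Q] equals the degree of the minimal polynomial of α. Here α^2 = 226 and x^2 - 226 is irreducible (d = 226 is squarefree, ≠ 1, hence not a square), so deg(m_α) = 2. Thus [Q(α):Q] = 2.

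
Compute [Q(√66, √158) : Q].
[Q(√66, √158) : Q] = 4

[Q(√66):Q] = 2 (min poly x^2 - 66, irreducible since 66 is squarefree > 1). For the top step, suppose √158 ∈ Q(√66), say √158 = c + d√66 with c, d ∈ Q. Squaring: 158 = c^2 + 66d^2 + 2cd√66. Since √66 ∉ Q this forces 2cd = 0. If d = 0 then √158 = c ∈ Q, contradicting 158 squarefree > 1. If c = 0 then 158 = 66d^2, so 66·158 = (66d)^2 is a perfect square in Q — but 66·158 = 10428 is not a perfect square (since 66 and 158 are distinct squarefree integers). Contradiction. Hence √158 ∉ Q(√66), so x^2 - 158 stays irreducible over Q(√66) and [Q(√66, √158) : Q(√66)] = 2. By the tower law, [Q(√66, √158) : Q] = 2 · 2 = 4.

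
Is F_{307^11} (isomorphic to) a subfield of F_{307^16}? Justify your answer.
No: F_{307^11} is not a subfield of F_{307^16}

F_{p^m} embeds in F_{p^n} iff m | n. Here 11 ∤ 16 (since 16 = 1·11 + 5 with remainder 5 ≠ 0), so F_{307^11} is not a subfield of F_{307^16}. Equivalently: if it were, the tower law would give 11 = [F_{307^11}:F_307] dividing [F_{307^16}:F_307] = 16, contradiction.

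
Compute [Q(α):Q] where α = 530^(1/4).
[Q(α):Q] = 4

α is a root of x^4 - 530. By Eisenstein's criterion at the prime p = 2 (which divides the constant term 530 but p^2 = 4 does not, since 530 is squarefree), x^4 - 530 is irreducible over Q. Hence [Q(α):Q] = 4.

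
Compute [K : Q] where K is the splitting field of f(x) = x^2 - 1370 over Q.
[K : Q] = 2

f(x) = x^2 - 1370 factors as (x - √1370)(x + √1370). The splitting field is K = Q(√1370). Since 1370 is squarefree and > 1, it is not a perfect square, so x^2 - 1370 is irreducible over Q and [Q(√1370) : Q] = 2. Hence [K : Q] = 2.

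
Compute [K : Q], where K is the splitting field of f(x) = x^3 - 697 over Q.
[K : Q] = 6

The roots of x^3 - 697 are ∛697, ω∛697, ω^2∛697 where ω = e^(2πi/3) is a primitive cube root of unity, so K = Q(∛697, ω). Now [Q(∛697):Q] = 3 (since 697 is not a perfect cube, x^3 - 697 is irreducible) and [Q(ω):Q] = 2. Both 2 and 3 divide [K:Q], and [K:Q] ≤ 3·2 = 6, so [K:Q] = 6. (Equivalently: Q(∛697) ⊂ R but ω ∉ R, so [K : Q(∛697)] = 2.)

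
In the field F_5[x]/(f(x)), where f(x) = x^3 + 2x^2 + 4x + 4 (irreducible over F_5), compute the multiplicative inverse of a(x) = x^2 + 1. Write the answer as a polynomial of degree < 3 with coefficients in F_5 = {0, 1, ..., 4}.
a(x)^(-1) ≡ x^2 + 3x (mod f(x))

Since f is irreducible over F_5, F_5[x]/(f) is a field and a(x) ≠ 0 has an inverse. Apply the extended Euclidean algorithm to f(x) and a(x) in F_5[x]: f(x) = (x + 2)·a(x) + (3x + 2);  a(x) = (2x + 2)·(3x + 2) + (2). The last nonzero remainder is the constant 2 = gcd(f, a) in F_5. Back-substituting through the division chain expresses 2 = s(x)·a(x) + t(x)·f(x) with s(x) ≡ 2x^2 + x (mod f), so (2x^2 + x)·a(x) ≡ 2 (mod f). Multiplying by 2^(-1) ≡ 3 in F_5 gives a(x)^(-1) ≡ 3·(2x^2 + x) ≡ x^2 + 3x (mod f). Check: (x^2 + 1)·(x^2 + 3x) = x^4 + 3x^3 + x^2 + 3x ≡ 1 (mod x^3 + 2x^2 + 4x + 4).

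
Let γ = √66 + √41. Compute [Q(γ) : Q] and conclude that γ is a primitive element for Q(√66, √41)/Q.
[Q(γ) : Q] = 4 (equivalently, Q(γ) = Q(√66, √41))

Obviously Q(γ) ⊆ Q(√66, √41), and [Q(√66, √41):Q] = 4 (since 66, 41 are distinct squarefree integers > 1 with 2706 not a perfect square). To show equality we compute the minimal polynomial of γ. From γ = √66 + √41: γ^2 = 66 + 2√(2706) + 41 = 107 + 2√(2706), so γ^2 - 107 = 2√(2706); squaring, (γ^2 - 107)^2 = 4·2706, i.e. γ^4 - 214γ^2 + 11449 - 10824 = 0, i.e. γ^4 - 214γ^2 + 625 = 0. So γ is a root of x^4 - 214x^2 + 625. This polynomial is irreducible over Q: it has no rational root (each ±√66 ± √41 is irrational), and any factorization into two quadratics over Q would force √(2706) ∈ Q (pairing opposite roots) or √66, √41 ∈ Q (other pairings), all impossible. Hence [Q(γ):Q] = 4 = [Q(√66, √41):Q], so Q(γ) = Q(√66, √41).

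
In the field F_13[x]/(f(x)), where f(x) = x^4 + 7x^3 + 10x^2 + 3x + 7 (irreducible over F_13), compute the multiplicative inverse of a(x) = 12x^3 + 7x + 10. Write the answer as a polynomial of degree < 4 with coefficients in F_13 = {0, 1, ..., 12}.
a(x)^(-1) ≡ 5x^3 + 10x^2 + 7x + 5 (mod f(x))

Since f is irreducible over F_13, F_13[x]/(f) is a field and a(x) ≠ 0 has an inverse. Apply the extended Euclidean algorithm to f(x) and a(x) in F_13[x]: f(x) = (12x + 6)·a(x) + (4x^2 + 10x + 12);  a(x) = (3x + 12)·(4x^2 + 10x + 12) + (7x + 9);  (4x^2 + 10x + 12) = (8x + 6)·(7x + 9) + (10). The last nonzero remainder is the constant 10 = gcd(f, a) in F_13. Back-substituting through the division chain expresses 10 = s(x)·a(x) + t(x)·f(x) with s(x) ≡ 11x^3 + 9x^2 + 5x + 11 (mod f), so (11x^3 + 9x^2 + 5x + 11)·a(x) ≡ 10 (mod f). Multiplying by 10^(-1) ≡ 4 in F_13 gives a(x)^(-1) ≡ 4·(11x^3 + 9x^2 + 5x + 11) ≡ 5x^3 + 10x^2 + 7x + 5 (mod f). Check: (12x^3 + 7x + 10)·(5x^3 + 10x^2 + 7x + 5) = 8x^6 + 3x^5 + 2x^4 + 11x^3 + 6x^2 + x + 11 ≡ 1 (mod x^4 + 7x^3 + 10x^2 + 3x + 7).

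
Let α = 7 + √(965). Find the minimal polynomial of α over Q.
m_α(x) = x^2 - 14x - 916

From α - 7 = √(965), squaring gives (α - 7)^2 = 965, i.e. α^2 - 14α + 49 = 965, so α^2 - 14α - 916 = 0. The discriminant of x^2 - 14x - 916 is (-14)^2 - 4·(-916) = 196 + 3664 = 3860, and 4·(965) is not a perfect square in Q since 965 is squarefree and ≠ 1. Hence x^2 - 14x - 916 is irreducible over Q and is the minimal polynomial of α.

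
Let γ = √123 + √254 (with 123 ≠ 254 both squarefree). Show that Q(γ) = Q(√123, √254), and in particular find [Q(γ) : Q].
[Q(γ) : Q] = 4 (equivalently, Q(γ) = Q(√123, √254))

Obviously Q(γ) ⊆ Q(√123, √254), and [Q(√123, √254):Q] = 4 (since 123, 254 are distinct squarefree integers > 1 with 31242 not a perfect square). To show equality we compute the minimal polynomial of γ. From γ = √123 + √254: γ^2 = 123 + 2√(31242) + 254 = 377 + 2√(31242), so γ^2 - 377 = 2√(31242); squaring, (γ^2 - 377)^2 = 4·31242, i.e. γ^4 - 754γ^2 + 142129 - 124968 = 0, i.e. γ^4 - 754γ^2 + 17161 = 0. So γ is a root of x^4 - 754x^2 + 17161. This polynomial is irreducible over Q: it has no rational root (each ±√123 ± √254 is irrational), and any factorization into two quadratics over Q would force √(31242) ∈ Q (pairing opposite roots) or √123, √254 ∈ Q (other pairings), all impossible. Hence [Q(γ):Q] = 4 = [Q(√123, √254):Q], so Q(γ) = Q(√123, √254).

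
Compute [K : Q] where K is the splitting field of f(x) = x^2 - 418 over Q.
[K : Q] = 2

f(x) = x^2 - 418 factors as (x - √418)(x + √418). The splitting field is K = Q(√418). Since 418 is squarefree and > 1, it is not a perfect square, so x^2 - 418 is irreducible over Q and [Q(√418) : Q] = 2. Hence [K : Q] = 2.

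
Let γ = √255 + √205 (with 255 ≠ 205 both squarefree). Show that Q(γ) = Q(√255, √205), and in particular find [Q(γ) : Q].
[Q(γ) : Q] = 4 (equivalently, Q(γ) = Q(√255, √205))

Obviously Q(γ) ⊆ Q(√255, √205), and [Q(√255, √205):Q] = 4 (since 255, 205 are distinct squarefree integers > 1 with 52275 not a perfect square). To show equality we compute the minimal polynomial of γ. From γ = √255 + √205: γ^2 = 255 + 2√(52275) + 205 = 460 + 2√(52275), so γ^2 - 460 = 2√(52275); squaring, (γ^2 - 460)^2 = 4·52275, i.e. γ^4 - 920γ^2 + 211600 - 209100 = 0, i.e. γ^4 - 920γ^2 + 2500 = 0. So γ is a root of x^4 - 920x^2 + 2500. This polynomial is irreducible over Q: it has no rational root (each ±√255 ± √205 is irrational), and any factorization into two quadratics over Q would force √(52275) ∈ Q (pairing opposite roots) or √255, √205 ∈ Q (other pairings), all impossible. Hence [Q(γ):Q] = 4 = [Q(√255, √205):Q], so Q(γ) = Q(√255, √205).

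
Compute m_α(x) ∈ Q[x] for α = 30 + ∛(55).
m_α(x) = x^3 - 90x^2 + 2700x - 27055

Set β = α - 30 = ∛(55), so β^3 = 55. Then (α - 30)^3 - 55 = 0, i.e. α is a root of g(x) = (x - 30)^3 - 55 = x^3 - 90x^2 + 2700x - 27055. Since g(x) = h(x - 30) where h(x) = x^3 - 55, and h is irreducible over Q (because 55 is not a perfect cube, so h has no rational root, and a monic cubic with no rational root is irreducible), g is also irreducible (irreducibility is preserved under the substitution x → x - 30). Hence m_α(x) = x^3 - 90x^2 + 2700x - 27055.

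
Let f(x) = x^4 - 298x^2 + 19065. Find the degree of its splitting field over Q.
[K : Q] = 4

Solving the quadratic in x^2: x^2 = (298 ± √(298^2 - 4·19065))/2 = (298 ± √12544)/2 = (298 ± 112)/2, giving x^2 = 93 or x^2 = 205. So f(x) = (x^2 - 93)(x^2 - 205) and the roots of f are ±√93, ±√205. Hence the splitting field is K = Q(√93, √205). Since 93 and 205 are distinct squarefree integers > 1, their product 19065 is not a perfect square, so √205 ∉ Q(√93). By the tower law [K:Q] = [Q(√93,√205):Q(√93)] · [Q(√93):Q] = 2 · 2 = 4.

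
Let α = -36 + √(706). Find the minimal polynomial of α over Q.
m_α(x) = x^2 + 72x + 590

From α + 36 = √(706), squaring gives (α + 36)^2 = 706, i.e. α^2 + 72α + 1296 = 706, so α^2 + 72α + 590 = 0. The discriminant of x^2 + 72x + 590 is (72)^2 - 4·(590) = 5184 - 2360 = 2824, and 4·(706) is not a perfect square in Q since 706 is squarefree and ≠ 1. Hence x^2 + 72x + 590 is irreducible over Q and is the minimal polynomial of α.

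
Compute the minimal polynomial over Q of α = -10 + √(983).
m_α(x) = x^2 + 20x - 883

From α + 10 = √(983), squaring gives (α + 10)^2 = 983, i.e. α^2 + 20α + 100 = 983, so α^2 + 20α - 883 = 0. The discriminant of x^2 + 20x - 883 is (20)^2 - 4·(-883) = 400 + 3532 = 3932, and 4·(983) is not a perfect square in Q since 983 is squarefree and ≠ 1. Hence x^2 + 20x - 883 is irreducible over Q and is the minimal polynomial of α.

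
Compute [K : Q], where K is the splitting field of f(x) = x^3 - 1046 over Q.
[K : Q] = 6

The roots of x^3 - 1046 are ∛1046, ω∛1046, ω^2∛1046 where ω = e^(2πi/3) is a primitive cube root of unity, so K = Q(∛1046, ω). Now [Q(∛1046):Q] = 3 (since 1046 is not a perfect cube, x^3 - 1046 is irreducible) and [Q(ω):Q] = 2. Both 2 and 3 divide [K:Q], and [K:Q] ≤ 3·2 = 6, so [K:Q] = 6. (Equivalently: Q(∛1046) ⊂ R but ω ∉ R, so [K : Q(∛1046)] = 2.)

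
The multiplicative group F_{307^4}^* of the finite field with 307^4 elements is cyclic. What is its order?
|F_{307^4}^*| = 8882874000

F_{307^4} has 307^4 = 8882874001 elements; its multiplicative group consists of all nonzero elements, so |F_{307^4}^*| = 8882874001 - 1 = 8882874000. (It is cyclic since any finite subgroup of the multiplicative group of a field is cyclic.)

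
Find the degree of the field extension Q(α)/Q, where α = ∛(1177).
[Q(α):Q] = 3

The minimal polynomial of α is x^3 - 1177, irreducible over Q since 1177 is not a perfect cube (so x^3 - 1177 has no rational root). Hence [Q(α):Q] = deg(m_α) = 3.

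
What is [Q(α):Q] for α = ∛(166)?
[Q(α):Q] = 3

The minimal polynomial of α is x^3 - 166, irreducible over Q since 166 is not a perfect cube (so x^3 - 166 has no rational root). Hence [Q(α):Q] = deg(m_α) = 3.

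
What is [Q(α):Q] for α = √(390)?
[Q(α):Q] = 2

[Q(α):Q] equals the degree of the minimal polynomial of α. Here α^2 = 390 and x^2 - 390 is irreducible (d = 390 is squarefree, ≠ 1, hence not a square), so deg(m_α) = 2. Thus [Q(α):Q] = 2.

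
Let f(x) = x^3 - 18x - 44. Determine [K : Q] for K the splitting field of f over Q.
[K : Q] = 6

By the rational root test, any rational root of the monic integer polynomial f(x) = x^3 - 18x - 44 must be an integer dividing the constant term -44, i.e. one of ±{1, 2, 4, 11, 22, 44}. Evaluating: f(1) = -61, f(-1) = -27, f(2) = -72, f(-2) = -16, f(4) = -52, f(-4) = -36, f(11) = 1089, f(-11) = -1177, f(22) = 10208, f(-22) = -10296, f(44) = 84348, f(-44) = -84436; none is 0, so f has no rational root and is therefore irreducible over Q (a cubic with no linear factor over a field is irreducible). For an irreducible cubic, the Galois group is A_3 or S_3 according as the discriminant disc(f) = -4a^3 - 27b^2 = -4·(-18)^3 - 27·(-44)^2 = -28944 is or is not a square in Q. Here disc(f) = -28944 is not a perfect square in Q, so the Galois group of f over Q is not contained in A_3 and must be all of S_3. The splitting field has degree |S_3| = 6 over Q, so [K : Q] = 6.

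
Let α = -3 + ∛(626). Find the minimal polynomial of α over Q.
m_α(x) = x^3 + 9x^2 + 27x - 599

Set β = α + 3 = ∛(626), so β^3 = 626. Then (α + 3)^3 - 626 = 0, i.e. α is a root of g(x) = (x + 3)^3 - 626 = x^3 + 9x^2 + 27x - 599. Since g(x) = h(x + 3) where h(x) = x^3 - 626, and h is irreducible over Q (because 626 is not a perfect cube, so h has no rational root, and a monic cubic with no rational root is irreducible), g is also irreducible (irreducibility is preserved under the substitution x → x + 3). Hence m_α(x) = x^3 + 9x^2 + 27x - 599.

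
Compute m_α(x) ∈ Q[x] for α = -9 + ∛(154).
m_α(x) = x^3 + 27x^2 + 243x + 575

Set β = α + 9 = ∛(154), so β^3 = 154. Then (α + 9)^3 - 154 = 0, i.e. α is a root of g(x) = (x + 9)^3 - 154 = x^3 + 27x^2 + 243x + 575. Since g(x) = h(x + 9) where h(x) = x^3 - 154, and h is irreducible over Q (because 154 is not a perfect cube, so h has no rational root, and a monic cubic with no rational root is irreducible), g is also irreducible (irreducibility is preserved under the substitution x → x + 9). Hence m_α(x) = x^3 + 27x^2 + 243x + 575.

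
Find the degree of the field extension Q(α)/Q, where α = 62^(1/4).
[Q(α):Q] = 4

α is a root of x^4 - 62. By Eisenstein's criterion at the prime p = 2 (which divides the constant term 62 but p^2 = 4 does not, since 62 is squarefree), x^4 - 62 is irreducible over Q. Hence [Q(α):Q] = 4.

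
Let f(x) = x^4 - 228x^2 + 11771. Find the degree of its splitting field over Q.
[K : Q] = 4

Solving the quadratic in x^2: x^2 = (228 ± √(228^2 - 4·11771))/2 = (228 ± √4900)/2 = (228 ± 70)/2, giving x^2 = 79 or x^2 = 149. So f(x) = (x^2 - 79)(x^2 - 149) and the roots of f are ±√79, ±√149. Hence the splitting field is K = Q(√79, √149). Since 79 and 149 are distinct squarefree integers > 1, their product 11771 is not a perfect square, so √149 ∉ Q(√79). By the tower law [K:Q] = [Q(√79,√149):Q(√79)] · [Q(√79):Q] = 2 · 2 = 4.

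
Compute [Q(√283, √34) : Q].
[Q(√283, √34) : Q] = 4

[Q(√283):Q] = 2 (min poly x^2 - 283, irreducible since 283 is squarefree > 1). For the top step, suppose √34 ∈ Q(√283), say √34 = c + d√283 with c, d ∈ Q. Squaring: 34 = c^2 + 283d^2 + 2cd√283. Since √283 ∉ Q this forces 2cd = 0. If d = 0 then √34 = c ∈ Q, contradicting 34 squarefree > 1. If c = 0 then 34 = 283d^2, so 283·34 = (283d)^2 is a perfect square in Q — but 283·34 = 9622 is not a perfect square (since 283 and 34 are distinct squarefree integers). Contradiction. Hence √34 ∉ Q(√283), so x^2 - 34 stays irreducible over Q(√283) and [Q(√283, √34) : Q(√283)] = 2. By the tower law, [Q(√283, √34) : Q] = 2 · 2 = 4.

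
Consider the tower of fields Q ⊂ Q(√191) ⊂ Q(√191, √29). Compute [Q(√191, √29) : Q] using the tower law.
[Q(√191, √29) : Q] = 4

[Q(√191):Q] = 2 (min poly x^2 - 191, irreducible since 191 is squarefree > 1). For the top step, suppose √29 ∈ Q(√191), say √29 = c + d√191 with c, d ∈ Q. Squaring: 29 = c^2 + 191d^2 + 2cd√191. Since √191 ∉ Q this forces 2cd = 0. If d = 0 then √29 = c ∈ Q, contradicting 29 squarefree > 1. If c = 0 then 29 = 191d^2, so 191·29 = (191d)^2 is a perfect square in Q — but 191·29 = 5539 is not a perfect square (since 191 and 29 are distinct squarefree integers). Contradiction. Hence √29 ∉ Q(√191), so x^2 - 29 stays irreducible over Q(√191) and [Q(√191, √29) : Q(√191)] = 2. By the tower law, [Q(√191, √29) : Q] = 2 · 2 = 4.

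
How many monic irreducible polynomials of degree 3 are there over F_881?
There are 227932320 monic irreducible polynomials of degree 3 over F_881

Each element of F_{881^3} that lies in no proper subfield is a root of exactly one monic irreducible of degree 3 over F_881, and each such polynomial has 3 distinct roots in F_{881^3}. By Möbius inversion the count is N_881(3) = (1/3) Σ_{d|3} μ(3/d) · 881^d = (1/3)(μ(3)·881^1 + μ(1)·881^3) = 683796960/3 = 227932320.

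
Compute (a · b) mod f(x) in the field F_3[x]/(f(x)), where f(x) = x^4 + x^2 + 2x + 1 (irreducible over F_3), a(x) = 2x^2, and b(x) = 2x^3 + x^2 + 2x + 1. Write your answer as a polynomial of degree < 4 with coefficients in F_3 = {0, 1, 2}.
a · b ≡ x^2 + x + 1 (mod f(x))

Multiply in F_3[x]: a(x)·b(x) = (2x^2)·(2x^3 + x^2 + 2x + 1) = x^5 + 2x^4 + x^3 + 2x^2. This has degree ≥ 4, so divide by f(x) over F_3: x^5 + 2x^4 + x^3 + 2x^2 = (x + 2)·(x^4 + x^2 + 2x + 1) + (x^2 + x + 1). Hence a·b ≡ x^2 + x + 1 (mod f). (F_3[x]/(f) is a field with 3^4 = 81 elements since f is irreducible of degree 4.)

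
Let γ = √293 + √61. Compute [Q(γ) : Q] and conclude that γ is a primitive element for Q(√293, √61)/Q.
[Q(γ) : Q] = 4 (equivalently, Q(γ) = Q(√293, √61))

Obviously Q(γ) ⊆ Q(√293, √61), and [Q(√293, √61):Q] = 4 (since 293, 61 are distinct squarefree integers > 1 with 17873 not a perfect square). To show equality we compute the minimal polynomial of γ. From γ = √293 + √61: γ^2 = 293 + 2√(17873) + 61 = 354 + 2√(17873), so γ^2 - 354 = 2√(17873); squaring, (γ^2 - 354)^2 = 4·17873, i.e. γ^4 - 708γ^2 + 125316 - 71492 = 0, i.e. γ^4 - 708γ^2 + 53824 = 0. So γ is a root of x^4 - 708x^2 + 53824. This polynomial is irreducible over Q: it has no rational root (each ±√293 ± √61 is irrational), and any factorization into two quadratics over Q would force √(17873) ∈ Q (pairing opposite roots) or √293, √61 ∈ Q (other pairings), all impossible. Hence [Q(γ):Q] = 4 = [Q(√293, √61):Q], so Q(γ) = Q(√293, √61).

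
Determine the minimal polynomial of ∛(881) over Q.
m_α(x) = x^3 - 881

α satisfies α^3 = 881, so x^3 - 881 annihilates α. By the rational root test, a rational root p/q (in lowest terms) of x^3 - 881 would satisfy p^3 = 881 q^3, forcing q = 1 and p^3 = 881; but 881 is not a perfect cube, contradiction. A monic cubic over Q with no rational root is irreducible (any nontrivial factorization would include a linear factor). Hence x^3 - 881 is the minimal polynomial of α, and in particular [Q(α):Q] = 3.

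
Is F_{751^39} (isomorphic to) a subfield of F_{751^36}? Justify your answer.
No: F_{751^39} is not a subfield of F_{751^36}

F_{p^m} embeds in F_{p^n} iff m | n. Here 39 ∤ 36 (since 36 = 0·39 + 36 with remainder 36 ≠ 0), so F_{751^39} is not a subfield of F_{751^36}. Equivalently: if it were, the tower law would give 39 = [F_{751^39}:F_751] dividing [F_{751^36}:F_751] = 36, contradiction.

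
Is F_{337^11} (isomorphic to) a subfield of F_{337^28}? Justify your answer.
No: F_{337^11} is not a subfield of F_{337^28}

F_{p^m} embeds in F_{p^n} iff m | n. Here 11 ∤ 28 (since 28 = 2·11 + 6 with remainder 6 ≠ 0), so F_{337^11} is not a subfield of F_{337^28}. Equivalently: if it were, the tower law would give 11 = [F_{337^11}:F_337] dividing [F_{337^28}:F_337] = 28, contradiction.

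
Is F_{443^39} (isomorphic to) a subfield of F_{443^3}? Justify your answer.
No: F_{443^39} is not a subfield of F_{443^3}

F_{p^m} embeds in F_{p^n} iff m | n. Here 39 ∤ 3 (since 3 = 0·39 + 3 with remainder 3 ≠ 0), so F_{443^39} is not a subfield of F_{443^3}. Equivalently: if it were, the tower law would give 39 = [F_{443^39}:F_443] dividing [F_{443^3}:F_443] = 3, contradiction.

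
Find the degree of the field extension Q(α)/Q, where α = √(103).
[Q(α):Q] = 2

[Q(α):Q] equals the degree of the minimal polynomial of α. Here α^2 = 103 and x^2 - 103 is irreducible (d = 103 is squarefree, ≠ 1, hence not a square), so deg(m_α) = 2. Thus [Q(α):Q] = 2.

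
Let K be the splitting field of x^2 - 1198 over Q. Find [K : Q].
[K : Q] = 2

f(x) = x^2 - 1198 factors as (x - √1198)(x + √1198). The splitting field is K = Q(√1198). Since 1198 is squarefree and > 1, it is not a perfect square, so x^2 - 1198 is irreducible over Q and [Q(√1198) : Q] = 2. Hence [K : Q] = 2.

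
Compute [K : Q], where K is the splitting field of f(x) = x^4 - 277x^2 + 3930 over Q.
[K : Q] = 4

Solving the quadratic in x^2: x^2 = (277 ± √(277^2 - 4·3930))/2 = (277 ± √61009)/2 = (277 ± 247)/2, giving x^2 = 15 or x^2 = 262. So f(x) = (x^2 - 15)(x^2 - 262) and the roots of f are ±√15, ±√262. Hence the splitting field is K = Q(√15, √262). Since 15 and 262 are distinct squarefree integers > 1, their product 3930 is not a perfect square, so √262 ∉ Q(√15). By the tower law [K:Q] = [Q(√15,√262):Q(√15)] · [Q(√15):Q] = 2 · 2 = 4.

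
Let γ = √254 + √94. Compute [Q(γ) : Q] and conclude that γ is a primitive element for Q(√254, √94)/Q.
[Q(γ) : Q] = 4 (equivalently, Q(γ) = Q(√254, √94))

Obviously Q(γ) ⊆ Q(√254, √94), and [Q(√254, √94):Q] = 4 (since 254, 94 are distinct squarefree integers > 1 with 23876 not a perfect square). To show equality we compute the minimal polynomial of γ. From γ = √254 + √94: γ^2 = 254 + 2√(23876) + 94 = 348 + 2√(23876), so γ^2 - 348 = 2√(23876); squaring, (γ^2 - 348)^2 = 4·23876, i.e. γ^4 - 696γ^2 + 121104 - 95504 = 0, i.e. γ^4 - 696γ^2 + 25600 = 0. So γ is a root of x^4 - 696x^2 + 25600. This polynomial is irreducible over Q: it has no rational root (each ±√254 ± √94 is irrational), and any factorization into two quadratics over Q would force √(23876) ∈ Q (pairing opposite roots) or √254, √94 ∈ Q (other pairings), all impossible. Hence [Q(γ):Q] = 4 = [Q(√254, √94):Q], so Q(γ) = Q(√254, √94).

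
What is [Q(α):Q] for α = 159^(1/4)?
[Q(α):Q] = 4

α is a root of x^4 - 159. By Eisenstein's criterion at the prime p = 3 (which divides the constant term 159 but p^2 = 9 does not, since 159 is squarefree), x^4 - 159 is irreducible over Q. Hence [Q(α):Q] = 4.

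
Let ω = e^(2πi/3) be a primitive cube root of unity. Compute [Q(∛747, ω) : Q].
[Q(∛747, ω) : Q] = 6

[Q(∛747):Q] = 3 (min poly x^3 - 747, irreducible since 747 is not a perfect cube). [Q(ω):Q] = 2 (min poly x^2 + x + 1). Since Q(∛747) ⊂ R and ω ∉ R, we have ω ∉ Q(∛747), so x^2 + x + 1 remains irreducible over Q(∛747) and [Q(∛747, ω) : Q(∛747)] = 2. By the tower law, [Q(∛747, ω) : Q] = 3 · 2 = 6. (In fact Q(∛747, ω) is the splitting field of x^3 - 747 over Q.)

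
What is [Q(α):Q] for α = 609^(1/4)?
[Q(α):Q] = 4

α is a root of x^4 - 609. By Eisenstein's criterion at the prime p = 3 (which divides the constant term 609 but p^2 = 9 does not, since 609 is squarefree), x^4 - 609 is irreducible over Q. Hence [Q(α):Q] = 4.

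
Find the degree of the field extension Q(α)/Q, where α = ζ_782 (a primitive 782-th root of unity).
[Q(α):Q] = 352

The minimal polynomial of ζ_782 over Q is the 782-th cyclotomic polynomial Φ_782(x), which is irreducible over Q and has degree φ(782) = 352. Hence [Q(α):Q] = φ(782) = 352.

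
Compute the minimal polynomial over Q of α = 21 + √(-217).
m_α(x) = x^2 - 42x + 658

From α - 21 = √(-217), squaring gives (α - 21)^2 = -217, i.e. α^2 - 42α + 441 = -217, so α^2 - 42α + 658 = 0. The discriminant of x^2 - 42x + 658 is (-42)^2 - 4·(658) = 1764 - 2632 = -868, and 4·(-217) is not a perfect square in Q since -217 is squarefree and ≠ 1. Hence x^2 - 42x + 658 is irreducible over Q and is the minimal polynomial of α.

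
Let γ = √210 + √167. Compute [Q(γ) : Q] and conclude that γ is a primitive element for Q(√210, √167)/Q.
[Q(γ) : Q] = 4 (equivalently, Q(γ) = Q(√210, √167))

Obviously Q(γ) ⊆ Q(√210, √167), and [Q(√210, √167):Q] = 4 (since 210, 167 are distinct squarefree integers > 1 with 35070 not a perfect square). To show equality we compute the minimal polynomial of γ. From γ = √210 + √167: γ^2 = 210 + 2√(35070) + 167 = 377 + 2√(35070), so γ^2 - 377 = 2√(35070); squaring, (γ^2 - 377)^2 = 4·35070, i.e. γ^4 - 754γ^2 + 142129 - 140280 = 0, i.e. γ^4 - 754γ^2 + 1849 = 0. So γ is a root of x^4 - 754x^2 + 1849. This polynomial is irreducible over Q: it has no rational root (each ±√210 ± √167 is irrational), and any factorization into two quadratics over Q would force √(35070) ∈ Q (pairing opposite roots) or √210, √167 ∈ Q (other pairings), all impossible. Hence [Q(γ):Q] = 4 = [Q(√210, √167):Q], so Q(γ) = Q(√210, √167).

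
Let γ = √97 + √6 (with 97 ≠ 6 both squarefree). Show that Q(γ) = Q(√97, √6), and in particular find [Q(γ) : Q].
[Q(γ) : Q] = 4 (equivalently, Q(γ) = Q(√97, √6))

Obviously Q(γ) ⊆ Q(√97, √6), and [Q(√97, √6):Q] = 4 (since 97, 6 are distinct squarefree integers > 1 with 582 not a perfect square). To show equality we compute the minimal polynomial of γ. From γ = √97 + √6: γ^2 = 97 + 2√(582) + 6 = 103 + 2√(582), so γ^2 - 103 = 2√(582); squaring, (γ^2 - 103)^2 = 4·582, i.e. γ^4 - 206γ^2 + 10609 - 2328 = 0, i.e. γ^4 - 206γ^2 + 8281 = 0. So γ is a root of x^4 - 206x^2 + 8281. This polynomial is irreducible over Q: it has no rational root (each ±√97 ± √6 is irrational), and any factorization into two quadratics over Q would force √(582) ∈ Q (pairing opposite roots) or √97, √6 ∈ Q (other pairings), all impossible. Hence [Q(γ):Q] = 4 = [Q(√97, √6):Q], so Q(γ) = Q(√97, √6).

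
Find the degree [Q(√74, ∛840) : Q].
[Q(√74, ∛840) : Q] = 6

Let L = Q(√74, ∛840). Since Q(√74) ⊂ L and [Q(√74):Q] = 2, the tower law gives 2 | [L:Q]. Likewise Q(∛840) ⊂ L with [Q(∛840):Q] = 3 (because 840 is not a perfect cube), so 3 | [L:Q]. As gcd(2,3) = 1, [L:Q] is divisible by 6. Conversely L is generated over Q by √74 and ∛840, so [L:Q] ≤ 2·3 = 6. Therefore [Q(√74, ∛840) : Q] = 6.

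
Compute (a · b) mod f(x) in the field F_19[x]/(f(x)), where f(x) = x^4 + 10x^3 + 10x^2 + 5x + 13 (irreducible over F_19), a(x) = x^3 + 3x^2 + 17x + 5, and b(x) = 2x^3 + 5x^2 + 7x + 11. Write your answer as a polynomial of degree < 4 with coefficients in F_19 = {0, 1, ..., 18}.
a · b ≡ 11x^3 + 13x + 13 (mod f(x))

Multiply in F_19[x]: a(x)·b(x) = (x^3 + 3x^2 + 17x + 5)·(2x^3 + 5x^2 + 7x + 11) = 2x^6 + 11x^5 + 18x^4 + 13x^3 + 6x^2 + 13x + 17. This has degree ≥ 4, so divide by f(x) over F_19: 2x^6 + 11x^5 + 18x^4 + 13x^3 + 6x^2 + 13x + 17 = (2x^2 + 10x + 12)·(x^4 + 10x^3 + 10x^2 + 5x + 13) + (11x^3 + 13x + 13). Hence a·b ≡ 11x^3 + 13x + 13 (mod f). (F_19[x]/(f) is a field with 19^4 = 130321 elements since f is irreducible of degree 4.)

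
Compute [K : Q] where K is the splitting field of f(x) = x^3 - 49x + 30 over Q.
[K : Q] = 6

By the rational root test, any rational root of the monic integer polynomial f(x) = x^3 - 49x + 30 must be an integer dividing the constant term 30, i.e. one of ±{1, 2, 3, 5, 6, 10, 15, 30}. Evaluating: f(1) = -18, f(-1) = 78, f(2) = -60, f(-2) = 120, f(3) = -90, f(-3) = 150, f(5) = -90, f(-5) = 150, f(6) = -48, f(-6) = 108, f(10) = 540, f(-10) = -480, f(15) = 2670, f(-15) = -2610, f(30) = 25560, f(-30) = -25500; none is 0, so f has no rational root and is therefore irreducible over Q (a cubic with no linear factor over a field is irreducible). For an irreducible cubic, the Galois group is A_3 or S_3 according as the discriminant disc(f) = -4a^3 - 27b^2 = -4·(-49)^3 - 27·(30)^2 = 446296 is or is not a square in Q. Here disc(f) = 446296 is not a perfect square in Q, so the Galois group of f over Q is not contained in A_3 and must be all of S_3. The splitting field has degree |S_3| = 6 over Q, so [K : Q] = 6.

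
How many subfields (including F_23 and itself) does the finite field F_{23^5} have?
F_{23^5} has 2 subfields

The subfields of F_{p^n} are exactly the fields F_{p^d} for d | n (each is the fixed field of the unique index-d subgroup of Gal(F_{p^n}/F_p) ≅ Z/nZ). The divisors of n = 5 are {1, 5}, giving 2 subfields: F_{23^1}, F_{23^5}.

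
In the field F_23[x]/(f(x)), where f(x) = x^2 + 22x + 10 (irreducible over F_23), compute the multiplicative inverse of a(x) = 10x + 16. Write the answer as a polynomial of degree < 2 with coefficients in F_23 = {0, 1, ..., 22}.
a(x)^(-1) ≡ x + 2 (mod f(x))

Since f is irreducible over F_23, F_23[x]/(f) is a field and a(x) ≠ 0 has an inverse. Apply the extended Euclidean algorithm to f(x) and a(x) in F_23[x]: f(x) = (7x + 14)·a(x) + (16). The last nonzero remainder is the constant 16 = gcd(f, a) in F_23. Back-substituting through the division chain expresses 16 = s(x)·a(x) + t(x)·f(x) with s(x) ≡ 16x + 9 (mod f), so (16x + 9)·a(x) ≡ 16 (mod f). Multiplying by 16^(-1) ≡ 13 in F_23 gives a(x)^(-1) ≡ 13·(16x + 9) ≡ x + 2 (mod f). Check: (10x + 16)·(x + 2) = 10x^2 + 13x + 9 ≡ 1 (mod x^2 + 22x + 10).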